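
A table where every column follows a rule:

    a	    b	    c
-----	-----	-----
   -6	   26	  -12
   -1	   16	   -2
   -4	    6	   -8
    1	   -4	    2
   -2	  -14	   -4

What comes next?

Column a: alternating steps +5, −3, +5, −3, …; -6, -1, -4, 1, -2 → 3.
For the column b, −10 each step: 26, 16, 6, -4, -14 → -24.
Column c: -12, -2, -8, 2, -4 → 6 (always 2 × the column a).
So the next row is 3  -24  6.

3  -24  6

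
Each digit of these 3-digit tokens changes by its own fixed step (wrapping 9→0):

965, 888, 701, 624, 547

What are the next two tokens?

460 then 383

First digit: −1 each step, mod 10; 9, 8, 7, 6, 5 → 4 → 3.
For the second digit, +2 each step, mod 10: 6, 8, 0, 2, 4 → 6 → 8.
Third digit: +3 each step, mod 10; 5, 8, 1, 4, 7 → 0 → 3.
Putting the parts together: 460 and then 383.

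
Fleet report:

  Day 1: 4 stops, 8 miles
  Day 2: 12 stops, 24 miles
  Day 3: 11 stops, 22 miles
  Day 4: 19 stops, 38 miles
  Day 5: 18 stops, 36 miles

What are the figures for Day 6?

Stops goes 4, 12, 11, 19, 18 → 26 (alternating steps +8, −1, +8, −1, …).
Miles goes 8, 24, 22, 38, 36 → 52 (always 2 × the stops).
So the next line is 26 stops, 52 miles.

26 stops, 52 miles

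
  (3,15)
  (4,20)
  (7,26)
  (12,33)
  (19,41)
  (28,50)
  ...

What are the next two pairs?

(39,60), (52,71)

First component: 3, 4, 7, 12, 19, 28 → 39 → 52 (differences are 1, 3, 5, … (increasing by 2 each time)).
Second component: differences are 5, 6, 7, … (increasing by 1 each time), so 15, 20, 26, 33, 41, 50 → 60 → 71.
So the next two pairs are (39,60) and (52,71).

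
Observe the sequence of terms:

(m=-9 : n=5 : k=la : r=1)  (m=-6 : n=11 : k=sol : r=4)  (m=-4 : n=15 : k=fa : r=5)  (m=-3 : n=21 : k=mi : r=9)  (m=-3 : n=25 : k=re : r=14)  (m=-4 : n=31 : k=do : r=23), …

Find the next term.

For the m, differences are 3, 2, 1, … (decreasing by 1 each time): -9, -6, -4, -3, -3, -4 → -6.
N goes 5, 11, 15, 21, 25, 31 → 35 (alternating steps +6, +4, +6, +4, …).
K: runs backward through the solfège scale do→ti; la, sol, fa, mi, re, do → ti.
R: 1, 4, 5, 9, 14, 23 → 37 (each term is the sum of the two before it).
Putting it together: (m=-6 : n=35 : k=ti : r=37).

(m=-6 : n=35 : k=ti : r=37)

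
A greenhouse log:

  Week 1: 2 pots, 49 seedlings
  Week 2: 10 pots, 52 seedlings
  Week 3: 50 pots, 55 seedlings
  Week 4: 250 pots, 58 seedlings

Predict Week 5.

Pots — ×5 each step: 2, 10, 50, 250 → 1250.
Seedlings: 49, 52, 55, 58 → 61 (+3 each step).
Putting it together: 1250 pots, 61 seedlings.

1250 pots, 61 seedlings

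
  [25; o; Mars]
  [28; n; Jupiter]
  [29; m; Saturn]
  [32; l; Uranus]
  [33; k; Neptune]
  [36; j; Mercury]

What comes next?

For the first entry, alternating steps +3, +1, +3, +1, …: 25, 28, 29, 32, 33, 36 → 37.
Letter goes o, n, m, l, k, j → i (letters move back 1 place in the alphabet).
Planet: Mars, Jupiter, Saturn, Uranus, Neptune, Mercury → Venus (runs through the planets Mercury→Neptune).
So the next element is [37; i; Venus].

[37; i; Venus]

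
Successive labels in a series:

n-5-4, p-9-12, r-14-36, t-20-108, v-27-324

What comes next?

x-35-972

Letter — letters move forward 2 places in the alphabet: n, p, r, t, v → x.
Second component goes 5, 9, 14, 20, 27 → 35 (differences are 4, 5, 6, … (increasing by 1 each time)).
Third component — ×3 each step: 4, 12, 36, 108, 324 → 972.
So the next label is x-35-972.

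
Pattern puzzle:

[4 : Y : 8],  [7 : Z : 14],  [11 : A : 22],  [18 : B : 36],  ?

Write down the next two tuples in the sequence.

[29 : C : 58], [47 : D : 94]

First slot: each term is the sum of the two before it; 4, 7, 11, 18 → 29 → 47.
Letter — letters move forward 1 place in the alphabet, wrapping Z→A: Y, Z, A, B → C → D.
For the third slot, always 2 × the first slot: 8, 14, 22, 36 → 58 → 94.
Putting the parts together: [29 : C : 58] and then [47 : D : 94].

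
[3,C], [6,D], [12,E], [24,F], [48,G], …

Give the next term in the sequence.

[96,H]

For the first value, ×2 each step: 3, 6, 12, 24, 48 → 96.
For the letter, letters move forward 1 place in the alphabet: C, D, E, F, G → H.
So the next term is [96,H].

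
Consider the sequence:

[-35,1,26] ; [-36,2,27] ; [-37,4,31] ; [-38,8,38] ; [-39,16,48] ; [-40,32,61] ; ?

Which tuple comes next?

First part goes -35, -36, -37, -38, -39, -40 → -41 (−1 each step).
Second part: ×2 each step, so 1, 2, 4, 8, 16, 32 → 64.
For the third part, differences are 1, 4, 7, … (increasing by 3 each time): 26, 27, 31, 38, 48, 61 → 77.
Putting it together: [-41,64,77].

[-41,64,77]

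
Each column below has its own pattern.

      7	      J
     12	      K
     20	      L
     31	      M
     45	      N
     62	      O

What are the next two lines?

First component: 7, 12, 20, 31, 45, 62 → 82 → 105 (differences are 5, 8, 11, … (increasing by 3 each time)).
Letter: letters move forward 1 place in the alphabet; J, K, L, M, N, O → P → Q.
So the next two lines are 82  P and 105  Q.

82  P; 105  Q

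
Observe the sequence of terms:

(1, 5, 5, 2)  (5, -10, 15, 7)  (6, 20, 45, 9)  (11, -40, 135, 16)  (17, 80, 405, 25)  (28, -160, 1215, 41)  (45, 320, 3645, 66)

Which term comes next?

First coordinate: each term is the sum of the two before it, so 1, 5, 6, 11, 17, 28, 45 → 73.
Second coordinate: ×(-2) each step; 5, -10, 20, -40, 80, -160, 320 → -640.
Third coordinate: ×3 each step; 5, 15, 45, 135, 405, 1215, 3645 → 10935.
Fourth coordinate — each term is the sum of the two before it: 2, 7, 9, 16, 25, 41, 66 → 107.
Putting it together: (73, -640, 10935, 107).

(73, -640, 10935, 107)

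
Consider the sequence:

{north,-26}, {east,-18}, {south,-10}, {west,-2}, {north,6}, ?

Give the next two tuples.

Direction: repeats north → east → south → west, so north, east, south, west, north → east → south.
For the second coordinate, +8 each step: -26, -18, -10, -2, 6 → 14 → 22.
So the next two tuples are {east,14} and {south,22}.

{east,14}, {south,22}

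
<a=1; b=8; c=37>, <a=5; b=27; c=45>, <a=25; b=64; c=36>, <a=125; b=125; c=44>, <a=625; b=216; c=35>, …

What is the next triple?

<a=3125; b=343; c=43>

A: ×5 each step; 1, 5, 25, 125, 625 → 3125.
B: perfect cubes: 2³, 3³, 4³, …; 8, 27, 64, 125, 216 → 343.
For the c, alternating steps +8, −9, +8, −9, …: 37, 45, 36, 44, 35 → 43.
So the next triple is <a=3125; b=343; c=43>.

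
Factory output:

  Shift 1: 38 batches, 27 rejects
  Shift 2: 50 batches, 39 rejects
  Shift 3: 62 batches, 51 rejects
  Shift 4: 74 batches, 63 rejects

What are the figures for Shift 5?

86 batches, 75 rejects

Batches: 38, 50, 62, 74 → 86 (+12 each step).
Rejects — always 11 less than the batches: 27, 39, 51, 63 → 75.
So the next record is 86 batches, 75 rejects.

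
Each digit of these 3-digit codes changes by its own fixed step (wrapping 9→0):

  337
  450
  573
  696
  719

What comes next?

832

First digit goes 3, 4, 5, 6, 7 → 8 (+1 each step, mod 10).
Second digit goes 3, 5, 7, 9, 1 → 3 (+2 each step, mod 10).
For the third digit, +3 each step, mod 10: 7, 0, 3, 6, 9 → 2.
Putting it together: 832.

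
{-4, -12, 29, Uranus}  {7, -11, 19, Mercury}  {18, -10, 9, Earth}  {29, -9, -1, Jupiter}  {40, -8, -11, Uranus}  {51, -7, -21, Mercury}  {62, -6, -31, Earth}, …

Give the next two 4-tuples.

First value: +11 each step, so -4, 7, 18, 29, 40, 51, 62 → 73 → 84.
For the second value, +1 each step: -12, -11, -10, -9, -8, -7, -6 → -5 → -4.
For the third value, −10 each step: 29, 19, 9, -1, -11, -21, -31 → -41 → -51.
Planet goes Uranus, Mercury, Earth, Jupiter, Uranus, Mercury, Earth → Jupiter → Uranus (repeats Uranus → Mercury → Earth → Jupiter).
So the next two 4-tuples are {73, -5, -41, Jupiter} and {84, -4, -51, Uranus}.

{73, -5, -41, Jupiter}, {84, -4, -51, Uranus}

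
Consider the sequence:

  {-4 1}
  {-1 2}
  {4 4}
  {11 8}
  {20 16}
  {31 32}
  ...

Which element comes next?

First slot: -4, -1, 4, 11, 20, 31 → 44 (differences are 3, 5, 7, … (increasing by 2 each time)).
Second slot: ×2 each step, so 1, 2, 4, 8, 16, 32 → 64.
So the next element is {44 64}.

{44 64}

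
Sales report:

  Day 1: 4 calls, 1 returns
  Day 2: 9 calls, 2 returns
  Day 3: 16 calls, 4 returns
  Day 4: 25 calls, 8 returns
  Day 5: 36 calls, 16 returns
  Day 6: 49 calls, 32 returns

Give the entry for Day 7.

64 calls, 64 returns

Calls: perfect squares: 2², 3², 4², …, so 4, 9, 16, 25, 36, 49 → 64.
For the returns, ×2 each step: 1, 2, 4, 8, 16, 32 → 64.
Combining the parts gives 64 calls, 64 returns.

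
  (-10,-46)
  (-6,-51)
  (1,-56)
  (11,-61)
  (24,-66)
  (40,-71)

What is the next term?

(59,-76)

First slot goes -10, -6, 1, 11, 24, 40 → 59 (differences are 4, 7, 10, … (increasing by 3 each time)).
For the second slot, −5 each step: -46, -51, -56, -61, -66, -71 → -76.
So the next term is (59,-76).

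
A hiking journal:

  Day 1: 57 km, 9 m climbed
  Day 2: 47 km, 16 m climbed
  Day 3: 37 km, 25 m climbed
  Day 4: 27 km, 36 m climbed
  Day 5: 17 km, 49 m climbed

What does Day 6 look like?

7 km, 64 m climbed

Km: −10 each step; 57, 47, 37, 27, 17 → 7.
M climbed goes 9, 16, 25, 36, 49 → 64 (perfect squares: 3², 4², 5², …).
Combining the parts gives 7 km, 64 m climbed.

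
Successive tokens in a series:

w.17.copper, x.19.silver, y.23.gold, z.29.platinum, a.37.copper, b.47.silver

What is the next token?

c.59.gold

For the letter, letters move forward 1 place in the alphabet, wrapping Z→A: w, x, y, z, a, b → c.
For the second component, differences are 2, 4, 6, … (increasing by 2 each time): 17, 19, 23, 29, 37, 47 → 59.
Metal: copper, silver, gold, platinum, copper, silver → gold (repeats copper → silver → gold → platinum).
So the next token is c.59.gold.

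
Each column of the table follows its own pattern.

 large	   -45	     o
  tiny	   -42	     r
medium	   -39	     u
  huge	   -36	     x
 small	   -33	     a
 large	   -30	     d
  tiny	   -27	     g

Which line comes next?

Size: large, tiny, medium, huge, small, large, tiny → medium (repeats large → tiny → medium → huge → small).
Second component: -45, -42, -39, -36, -33, -30, -27 → -24 (+3 each step).
Letter: letters move forward 3 places in the alphabet, wrapping Z→A; o, r, u, x, a, d, g → j.
Putting it together: medium  -24  j.

medium  -24  j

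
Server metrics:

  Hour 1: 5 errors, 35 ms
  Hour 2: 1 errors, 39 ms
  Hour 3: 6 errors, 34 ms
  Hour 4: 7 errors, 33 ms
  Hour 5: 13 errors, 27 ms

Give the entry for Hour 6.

Errors — each term is the sum of the two before it: 5, 1, 6, 7, 13 → 20.
Ms: 35, 39, 34, 33, 27 → 20 (together with the errors always sums to 40).
So the next record is 20 errors, 20 ms.

20 errors, 20 ms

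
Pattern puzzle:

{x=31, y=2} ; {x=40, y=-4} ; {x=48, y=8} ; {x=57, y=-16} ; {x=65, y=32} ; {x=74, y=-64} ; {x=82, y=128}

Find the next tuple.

X: alternating steps +9, +8, +9, +8, …, so 31, 40, 48, 57, 65, 74, 82 → 91.
For the y, ×(-2) each step: 2, -4, 8, -16, 32, -64, 128 → -256.
So the next tuple is {x=91, y=-256}.

{x=91, y=-256}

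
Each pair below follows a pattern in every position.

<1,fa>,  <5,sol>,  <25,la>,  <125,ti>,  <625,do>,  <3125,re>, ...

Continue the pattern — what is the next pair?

First slot goes 1, 5, 25, 125, 625, 3125 → 15625 (×5 each step).
Note: runs through the solfège scale do→ti, so fa, sol, la, ti, do, re → mi.
Combining the parts gives <15625,mi>.

<15625,mi>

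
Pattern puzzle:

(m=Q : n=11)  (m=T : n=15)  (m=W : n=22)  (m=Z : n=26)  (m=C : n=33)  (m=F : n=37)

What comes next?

(m=I : n=44)

M goes Q, T, W, Z, C, F → I (letters move forward 3 places in the alphabet, wrapping Z→A).
For the n, alternating steps +4, +7, +4, +7, …: 11, 15, 22, 26, 33, 37 → 44.
Putting it together: (m=I : n=44).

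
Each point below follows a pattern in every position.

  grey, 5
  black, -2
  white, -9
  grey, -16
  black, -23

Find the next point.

white, -30

Shade: grey, black, white, grey, black → white (repeats grey → black → white).
For the second component, −7 each step: 5, -2, -9, -16, -23 → -30.
So the next point is white, -30.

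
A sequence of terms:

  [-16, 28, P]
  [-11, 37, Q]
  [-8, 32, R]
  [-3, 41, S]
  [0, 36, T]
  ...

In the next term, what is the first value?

First value: alternating steps +5, +3, +5, +3, …; -16, -11, -8, -3, 0 → 5.
For the second value, alternating steps +9, −5, +9, −5, …: 28, 37, 32, 41, 36 → 45.
Letter: letters move forward 1 place in the alphabet, so P, Q, R, S, T → U.

5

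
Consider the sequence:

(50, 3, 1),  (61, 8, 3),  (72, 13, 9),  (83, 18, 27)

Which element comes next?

(94, 23, 81)

For the first entry, +11 each step: 50, 61, 72, 83 → 94.
Second entry: +5 each step, so 3, 8, 13, 18 → 23.
Third entry — ×3 each step: 1, 3, 9, 27 → 81.
Combining the parts gives (94, 23, 81).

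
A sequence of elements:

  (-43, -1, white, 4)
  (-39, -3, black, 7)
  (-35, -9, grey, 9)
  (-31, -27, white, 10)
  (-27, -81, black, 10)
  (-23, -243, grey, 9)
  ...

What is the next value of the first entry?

-19

First entry — +4 each step: -43, -39, -35, -31, -27, -23 → -19.
Second entry goes -1, -3, -9, -27, -81, -243 → -729 (×3 each step).
For the shade, repeats white → black → grey: white, black, grey, white, black, grey → white.
Fourth entry: differences are 3, 2, 1, … (decreasing by 1 each time), so 4, 7, 9, 10, 10, 9 → 7.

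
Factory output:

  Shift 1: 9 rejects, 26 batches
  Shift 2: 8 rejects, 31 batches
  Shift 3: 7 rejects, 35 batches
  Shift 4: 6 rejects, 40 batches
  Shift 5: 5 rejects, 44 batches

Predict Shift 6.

4 rejects, 49 batches

Rejects: 9, 8, 7, 6, 5 → 4 (−1 each step).
For the batches, alternating steps +5, +4, +5, +4, …: 26, 31, 35, 40, 44 → 49.
Putting it together: 4 rejects, 49 batches.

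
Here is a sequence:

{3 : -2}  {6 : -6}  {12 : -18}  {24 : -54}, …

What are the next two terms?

First slot goes 3, 6, 12, 24 → 48 → 96 (×2 each step).
Second slot: -2, -6, -18, -54 → -162 → -486 (×3 each step).
So the next two terms are {48 : -162} and {96 : -486}.

{48 : -162}, {96 : -486}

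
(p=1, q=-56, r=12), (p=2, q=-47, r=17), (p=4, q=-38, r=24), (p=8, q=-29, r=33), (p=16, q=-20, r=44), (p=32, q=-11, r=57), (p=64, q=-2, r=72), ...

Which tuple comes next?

P: ×2 each step; 1, 2, 4, 8, 16, 32, 64 → 128.
Q — +9 each step: -56, -47, -38, -29, -20, -11, -2 → 7.
For the r, differences are 5, 7, 9, … (increasing by 2 each time): 12, 17, 24, 33, 44, 57, 72 → 89.
So the next tuple is (p=128, q=7, r=89).

(p=128, q=7, r=89)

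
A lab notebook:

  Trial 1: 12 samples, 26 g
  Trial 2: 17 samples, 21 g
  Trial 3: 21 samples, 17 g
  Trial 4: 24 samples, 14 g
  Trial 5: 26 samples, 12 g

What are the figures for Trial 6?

Samples: 12, 17, 21, 24, 26 → 27 (differences are 5, 4, 3, … (decreasing by 1 each time)).
For the g, together with the samples always sums to 38: 26, 21, 17, 14, 12 → 11.
Combining the parts gives 27 samples, 11 g.

27 samples, 11 g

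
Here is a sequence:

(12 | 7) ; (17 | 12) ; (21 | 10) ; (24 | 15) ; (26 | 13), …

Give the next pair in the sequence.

(27 | 18)

First part: differences are 5, 4, 3, … (decreasing by 1 each time); 12, 17, 21, 24, 26 → 27.
Second part: 7, 12, 10, 15, 13 → 18 (alternating steps +5, −2, +5, −2, …).
Putting it together: (27 | 18).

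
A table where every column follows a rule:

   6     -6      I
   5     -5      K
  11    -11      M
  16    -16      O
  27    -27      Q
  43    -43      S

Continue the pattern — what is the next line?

70  -70  U

First component — each term is the sum of the two before it: 6, 5, 11, 16, 27, 43 → 70.
Second component: always the negative of the first component, so -6, -5, -11, -16, -27, -43 → -70.
Letter — letters move forward 2 places in the alphabet: I, K, M, O, Q, S → U.
So the next line is 70  -70  U.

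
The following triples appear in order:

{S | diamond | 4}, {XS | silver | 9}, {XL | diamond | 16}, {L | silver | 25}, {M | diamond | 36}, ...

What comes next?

Size: runs backward through clothing sizes XS→XL; S, XS, XL, L, M → S.
Rank: diamond, silver, diamond, silver, diamond → silver (alternates diamond ↔ silver).
Third entry: perfect squares: 2², 3², 4², …, so 4, 9, 16, 25, 36 → 49.
So the next triple is {S | silver | 49}.

{S | silver | 49}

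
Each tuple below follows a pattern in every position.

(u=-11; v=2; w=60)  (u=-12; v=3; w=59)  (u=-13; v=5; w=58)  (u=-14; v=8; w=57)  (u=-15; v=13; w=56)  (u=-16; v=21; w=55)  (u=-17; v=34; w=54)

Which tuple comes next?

(u=-18; v=55; w=53)

For the u, −1 each step: -11, -12, -13, -14, -15, -16, -17 → -18.
V — each term is the sum of the two before it: 2, 3, 5, 8, 13, 21, 34 → 55.
W — −1 each step: 60, 59, 58, 57, 56, 55, 54 → 53.
So the next tuple is (u=-18; v=55; w=53).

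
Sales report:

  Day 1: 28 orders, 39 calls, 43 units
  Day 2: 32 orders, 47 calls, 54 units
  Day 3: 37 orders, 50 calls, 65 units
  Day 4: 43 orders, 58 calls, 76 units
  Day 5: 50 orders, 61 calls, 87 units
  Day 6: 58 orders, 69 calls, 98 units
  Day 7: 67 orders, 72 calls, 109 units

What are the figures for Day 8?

Orders goes 28, 32, 37, 43, 50, 58, 67 → 77 (differences are 4, 5, 6, … (increasing by 1 each time)).
Calls: 39, 47, 50, 58, 61, 69, 72 → 80 (alternating steps +8, +3, +8, +3, …).
Units: +11 each step, so 43, 54, 65, 76, 87, 98, 109 → 120.
So the next line is 77 orders, 80 calls, 120 units.

77 orders, 80 calls, 120 units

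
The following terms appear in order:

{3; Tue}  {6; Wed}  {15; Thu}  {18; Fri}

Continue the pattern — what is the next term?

{27; Sat}

First coordinate: 3, 6, 15, 18 → 27 (alternating steps +3, +9, +3, +9, …).
Day — runs through the weekdays Mon→Sun: Tue, Wed, Thu, Fri → Sat.
Combining the parts gives {27; Sat}.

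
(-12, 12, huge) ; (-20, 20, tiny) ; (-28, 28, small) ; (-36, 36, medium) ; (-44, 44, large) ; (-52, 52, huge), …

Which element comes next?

(-60, 60, tiny)

First value: −8 each step, so -12, -20, -28, -36, -44, -52 → -60.
Second value — always the negative of the first value: 12, 20, 28, 36, 44, 52 → 60.
Size — repeats huge → tiny → small → medium → large: huge, tiny, small, medium, large, huge → tiny.
Combining the parts gives (-60, 60, tiny).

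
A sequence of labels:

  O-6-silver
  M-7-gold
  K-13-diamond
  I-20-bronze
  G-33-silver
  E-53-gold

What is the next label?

Letter goes O, M, K, I, G, E → C (letters move back 2 places in the alphabet).
Second component goes 6, 7, 13, 20, 33, 53 → 86 (each term is the sum of the two before it).
Rank — repeats silver → gold → diamond → bronze: silver, gold, diamond, bronze, silver, gold → diamond.
Combining the parts gives C-86-diamond.

C-86-diamond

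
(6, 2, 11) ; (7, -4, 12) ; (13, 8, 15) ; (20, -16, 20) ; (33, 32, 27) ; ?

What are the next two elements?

For the first component, each term is the sum of the two before it: 6, 7, 13, 20, 33 → 53 → 86.
For the second component, ×(-2) each step: 2, -4, 8, -16, 32 → -64 → 128.
Third component — differences are 1, 3, 5, … (increasing by 2 each time): 11, 12, 15, 20, 27 → 36 → 47.
So the next two elements are (53, -64, 36) and (86, 128, 47).

(53, -64, 36), (86, 128, 47)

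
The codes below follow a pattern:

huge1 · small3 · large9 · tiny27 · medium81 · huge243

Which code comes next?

Size: repeats huge → small → large → tiny → medium, so huge, small, large, tiny, medium, huge → small.
For the second component, ×3 each step: 1, 3, 9, 27, 81, 243 → 729.
Putting it together: small729.

small729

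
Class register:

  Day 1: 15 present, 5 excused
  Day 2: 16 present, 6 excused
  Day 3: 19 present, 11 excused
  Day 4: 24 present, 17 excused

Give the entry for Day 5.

31 present, 28 excused

Present goes 15, 16, 19, 24 → 31 (differences are 1, 3, 5, … (increasing by 2 each time)).
Excused: each term is the sum of the two before it, so 5, 6, 11, 17 → 28.
Putting it together: 31 present, 28 excused.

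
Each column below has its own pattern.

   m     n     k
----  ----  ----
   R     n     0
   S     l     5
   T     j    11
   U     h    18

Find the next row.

V  f  26

Column m — letters move forward 1 place in the alphabet: R, S, T, U → V.
Column n: letters move back 2 places in the alphabet, so n, l, j, h → f.
Column k — differences are 5, 6, 7, … (increasing by 1 each time): 0, 5, 11, 18 → 26.
So the next row is V  f  26.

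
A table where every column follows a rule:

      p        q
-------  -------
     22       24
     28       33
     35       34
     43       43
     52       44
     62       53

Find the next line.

73  54

Column p — differences are 6, 7, 8, … (increasing by 1 each time): 22, 28, 35, 43, 52, 62 → 73.
Column q goes 24, 33, 34, 43, 44, 53 → 54 (alternating steps +9, +1, +9, +1, …).
Combining the parts gives 73  54.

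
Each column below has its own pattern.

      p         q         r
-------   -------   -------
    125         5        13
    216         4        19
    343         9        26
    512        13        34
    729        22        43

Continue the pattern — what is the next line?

Column p: 125, 216, 343, 512, 729 → 1000 (perfect cubes: 5³, 6³, 7³, …).
Column q goes 5, 4, 9, 13, 22 → 35 (each term is the sum of the two before it).
For the column r, differences are 6, 7, 8, … (increasing by 1 each time): 13, 19, 26, 34, 43 → 53.
So the next line is 1000  35  53.

1000  35  53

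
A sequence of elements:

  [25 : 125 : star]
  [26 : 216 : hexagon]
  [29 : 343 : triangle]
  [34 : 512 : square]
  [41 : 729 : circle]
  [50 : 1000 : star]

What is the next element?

[61 : 1331 : hexagon]

First slot: 25, 26, 29, 34, 41, 50 → 61 (differences are 1, 3, 5, … (increasing by 2 each time)).
Second slot: perfect cubes: 5³, 6³, 7³, …; 125, 216, 343, 512, 729, 1000 → 1331.
Shape: repeats star → hexagon → triangle → square → circle, so star, hexagon, triangle, square, circle, star → hexagon.
Putting it together: [61 : 1331 : hexagon].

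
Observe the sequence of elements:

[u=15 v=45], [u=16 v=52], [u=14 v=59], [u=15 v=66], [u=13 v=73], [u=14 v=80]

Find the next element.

[u=12 v=87]

U: alternating steps +1, −2, +1, −2, …; 15, 16, 14, 15, 13, 14 → 12.
For the v, +7 each step: 45, 52, 59, 66, 73, 80 → 87.
Putting it together: [u=12 v=87].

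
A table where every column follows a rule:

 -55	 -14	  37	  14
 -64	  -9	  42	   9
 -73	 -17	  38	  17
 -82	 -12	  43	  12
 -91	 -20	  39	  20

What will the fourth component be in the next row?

Second component: -14, -9, -17, -12, -20 → -15 (alternating steps +5, −8, +5, −8, …).
Fourth component: always the negative of the second component, so 14, 9, 17, 12, 20 → 15.

15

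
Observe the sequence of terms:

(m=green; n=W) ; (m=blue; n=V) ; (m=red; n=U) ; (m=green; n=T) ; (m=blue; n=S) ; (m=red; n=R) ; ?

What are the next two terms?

(m=green; n=Q), (m=blue; n=P)

M: green, blue, red, green, blue, red → green → blue (repeats green → blue → red).
N — letters move back 1 place in the alphabet: W, V, U, T, S, R → Q → P.
So the next two terms are (m=green; n=Q) and (m=blue; n=P).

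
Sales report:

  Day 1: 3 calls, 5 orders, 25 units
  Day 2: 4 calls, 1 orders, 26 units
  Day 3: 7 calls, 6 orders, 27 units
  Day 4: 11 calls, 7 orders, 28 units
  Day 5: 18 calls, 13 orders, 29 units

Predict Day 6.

29 calls, 20 orders, 30 units

Calls: each term is the sum of the two before it; 3, 4, 7, 11, 18 → 29.
Orders — each term is the sum of the two before it: 5, 1, 6, 7, 13 → 20.
Units: +1 each step; 25, 26, 27, 28, 29 → 30.
Combining the parts gives 29 calls, 20 orders, 30 units.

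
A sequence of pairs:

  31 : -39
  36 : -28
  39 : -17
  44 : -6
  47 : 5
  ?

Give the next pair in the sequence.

First entry: alternating steps +5, +3, +5, +3, …; 31, 36, 39, 44, 47 → 52.
For the second entry, +11 each step: -39, -28, -17, -6, 5 → 16.
So the next pair is 52 : 16.

52 : 16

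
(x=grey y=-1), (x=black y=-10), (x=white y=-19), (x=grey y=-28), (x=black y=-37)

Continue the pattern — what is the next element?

(x=white y=-46)

X: grey, black, white, grey, black → white (repeats grey → black → white).
Y: −9 each step, so -1, -10, -19, -28, -37 → -46.
Combining the parts gives (x=white y=-46).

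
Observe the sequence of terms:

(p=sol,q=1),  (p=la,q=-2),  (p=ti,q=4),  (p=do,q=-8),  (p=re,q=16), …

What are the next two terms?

(p=mi,q=-32), (p=fa,q=64)

P — runs through the solfège scale do→ti: sol, la, ti, do, re → mi → fa.
Q: ×(-2) each step; 1, -2, 4, -8, 16 → -32 → 64.
Putting the parts together: (p=mi,q=-32) and then (p=fa,q=64).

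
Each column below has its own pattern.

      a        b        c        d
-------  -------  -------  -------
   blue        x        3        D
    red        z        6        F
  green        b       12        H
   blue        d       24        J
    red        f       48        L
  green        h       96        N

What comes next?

blue  j  192  P

Column a: repeats blue → red → green; blue, red, green, blue, red, green → blue.
Column b: letters move forward 2 places in the alphabet, wrapping Z→A; x, z, b, d, f, h → j.
Column c — ×2 each step: 3, 6, 12, 24, 48, 96 → 192.
Column d goes D, F, H, J, L, N → P (letters move forward 2 places in the alphabet).
So the next row is blue  j  192  P.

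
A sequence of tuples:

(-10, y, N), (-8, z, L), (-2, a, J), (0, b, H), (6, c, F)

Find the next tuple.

(8, d, D)

For the first value, alternating steps +2, +6, +2, +6, …: -10, -8, -2, 0, 6 → 8.
First letter: letters move forward 1 place in the alphabet, wrapping Z→A; y, z, a, b, c → d.
For the second letter, letters move back 2 places in the alphabet: N, L, J, H, F → D.
Putting it together: (8, d, D).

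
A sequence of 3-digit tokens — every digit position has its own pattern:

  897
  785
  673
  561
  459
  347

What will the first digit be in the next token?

2

First digit: −1 each step, mod 10; 8, 7, 6, 5, 4, 3 → 2.
Second digit: −1 each step, mod 10; 9, 8, 7, 6, 5, 4 → 3.
Third digit: 7, 5, 3, 1, 9, 7 → 5 (−2 each step, mod 10).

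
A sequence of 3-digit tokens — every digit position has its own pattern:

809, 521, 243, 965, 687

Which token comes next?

First digit — −3 each step, mod 10: 8, 5, 2, 9, 6 → 3.
Second digit: 0, 2, 4, 6, 8 → 0 (+2 each step, mod 10).
For the third digit, +2 each step, mod 10: 9, 1, 3, 5, 7 → 9.
So the next token is 309.

309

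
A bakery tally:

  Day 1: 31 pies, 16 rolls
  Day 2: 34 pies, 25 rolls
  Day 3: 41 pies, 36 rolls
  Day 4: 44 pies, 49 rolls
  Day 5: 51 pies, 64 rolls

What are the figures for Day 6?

Pies: alternating steps +3, +7, +3, +7, …, so 31, 34, 41, 44, 51 → 54.
Rolls: perfect squares: 4², 5², 6², …; 16, 25, 36, 49, 64 → 81.
Combining the parts gives 54 pies, 81 rolls.

54 pies, 81 rolls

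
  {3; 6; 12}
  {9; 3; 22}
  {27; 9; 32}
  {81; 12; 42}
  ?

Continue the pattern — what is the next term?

First slot goes 3, 9, 27, 81 → 243 (×3 each step).
Second slot goes 6, 3, 9, 12 → 21 (each term is the sum of the two before it).
For the third slot, +10 each step: 12, 22, 32, 42 → 52.
Putting it together: {243; 21; 52}.

{243; 21; 52}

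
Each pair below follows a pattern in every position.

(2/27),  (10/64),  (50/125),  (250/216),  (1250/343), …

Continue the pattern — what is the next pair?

First entry: 2, 10, 50, 250, 1250 → 6250 (×5 each step).
For the second entry, perfect cubes: 3³, 4³, 5³, …: 27, 64, 125, 216, 343 → 512.
Combining the parts gives (6250/512).

(6250/512)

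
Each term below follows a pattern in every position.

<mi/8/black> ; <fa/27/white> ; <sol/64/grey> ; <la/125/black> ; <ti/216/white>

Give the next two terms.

<do/343/grey>, <re/512/black>

Note: mi, fa, sol, la, ti → do → re (runs through the solfège scale do→ti).
Second slot — perfect cubes: 2³, 3³, 4³, …: 8, 27, 64, 125, 216 → 343 → 512.
Shade: black, white, grey, black, white → grey → black (repeats black → white → grey).
Putting the parts together: <do/343/grey> and then <re/512/black>.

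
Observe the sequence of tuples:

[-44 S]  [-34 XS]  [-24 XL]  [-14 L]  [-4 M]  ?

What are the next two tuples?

First entry: +10 each step; -44, -34, -24, -14, -4 → 6 → 16.
Size — runs backward through clothing sizes XS→XL: S, XS, XL, L, M → S → XS.
So the next two tuples are [6 S] and [16 XS].

[6 S], [16 XS]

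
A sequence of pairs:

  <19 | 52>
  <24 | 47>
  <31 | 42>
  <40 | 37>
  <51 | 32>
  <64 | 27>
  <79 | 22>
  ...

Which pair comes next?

First entry: 19, 24, 31, 40, 51, 64, 79 → 96 (differences are 5, 7, 9, … (increasing by 2 each time)).
Second entry — −5 each step: 52, 47, 42, 37, 32, 27, 22 → 17.
Combining the parts gives <96 | 17>.

<96 | 17>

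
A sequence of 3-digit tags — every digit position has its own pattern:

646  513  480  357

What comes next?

First digit: −1 each step, mod 10; 6, 5, 4, 3 → 2.
Second digit: −3 each step, mod 10; 4, 1, 8, 5 → 2.
Third digit goes 6, 3, 0, 7 → 4 (−3 each step, mod 10).
Combining the parts gives 224.

224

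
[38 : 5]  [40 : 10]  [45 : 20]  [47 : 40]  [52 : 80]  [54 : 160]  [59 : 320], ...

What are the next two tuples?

[61 : 640], [66 : 1280]

First entry: 38, 40, 45, 47, 52, 54, 59 → 61 → 66 (alternating steps +2, +5, +2, +5, …).
Second entry: 5, 10, 20, 40, 80, 160, 320 → 640 → 1280 (×2 each step).
So the next two tuples are [61 : 640] and [66 : 1280].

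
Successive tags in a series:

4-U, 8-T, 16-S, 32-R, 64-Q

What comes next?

First component — ×2 each step: 4, 8, 16, 32, 64 → 128.
Letter: letters move back 1 place in the alphabet, so U, T, S, R, Q → P.
Putting it together: 128-P.

128-P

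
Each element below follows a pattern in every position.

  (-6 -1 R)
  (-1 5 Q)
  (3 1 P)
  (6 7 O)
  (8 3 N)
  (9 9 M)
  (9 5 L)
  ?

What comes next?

First value: differences are 5, 4, 3, … (decreasing by 1 each time); -6, -1, 3, 6, 8, 9, 9 → 8.
Second value: alternating steps +6, −4, +6, −4, …; -1, 5, 1, 7, 3, 9, 5 → 11.
Letter: letters move back 1 place in the alphabet; R, Q, P, O, N, M, L → K.
Putting it together: (8 11 K).

(8 11 K)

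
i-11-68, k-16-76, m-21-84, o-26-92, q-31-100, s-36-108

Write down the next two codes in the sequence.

Letter: letters move forward 2 places in the alphabet, so i, k, m, o, q, s → u → w.
Second component: +5 each step; 11, 16, 21, 26, 31, 36 → 41 → 46.
Third component goes 68, 76, 84, 92, 100, 108 → 116 → 124 (+8 each step).
Putting the parts together: u-41-116 and then w-46-124.

u-41-116, w-46-124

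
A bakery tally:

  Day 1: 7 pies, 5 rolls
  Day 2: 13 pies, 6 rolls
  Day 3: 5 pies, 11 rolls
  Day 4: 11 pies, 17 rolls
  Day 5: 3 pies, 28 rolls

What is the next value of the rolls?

Rolls: each term is the sum of the two before it, so 5, 6, 11, 17, 28 → 45.

45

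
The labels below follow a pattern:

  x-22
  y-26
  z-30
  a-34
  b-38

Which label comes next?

c-42

Letter — letters move forward 1 place in the alphabet, wrapping Z→A: x, y, z, a, b → c.
Second component — +4 each step: 22, 26, 30, 34, 38 → 42.
Combining the parts gives c-42.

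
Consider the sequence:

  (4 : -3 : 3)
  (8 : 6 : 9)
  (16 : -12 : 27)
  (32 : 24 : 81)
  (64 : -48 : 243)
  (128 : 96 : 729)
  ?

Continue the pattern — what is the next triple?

First part goes 4, 8, 16, 32, 64, 128 → 256 (×2 each step).
Second part: -3, 6, -12, 24, -48, 96 → -192 (×(-2) each step).
Third part: ×3 each step; 3, 9, 27, 81, 243, 729 → 2187.
So the next triple is (256 : -192 : 2187).

(256 : -192 : 2187)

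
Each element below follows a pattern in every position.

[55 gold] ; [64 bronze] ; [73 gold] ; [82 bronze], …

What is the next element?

For the first entry, +9 each step: 55, 64, 73, 82 → 91.
Rank: alternates gold ↔ bronze, so gold, bronze, gold, bronze → gold.
Putting it together: [91 gold].

[91 gold]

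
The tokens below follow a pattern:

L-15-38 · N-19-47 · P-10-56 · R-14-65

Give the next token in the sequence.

For the letter, letters move forward 2 places in the alphabet: L, N, P, R → T.
Second component: 15, 19, 10, 14 → 5 (alternating steps +4, −9, +4, −9, …).
For the third component, +9 each step: 38, 47, 56, 65 → 74.
Putting it together: T-5-74.

T-5-74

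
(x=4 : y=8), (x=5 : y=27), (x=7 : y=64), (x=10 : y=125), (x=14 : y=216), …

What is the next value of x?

For the x, differences are 1, 2, 3, … (increasing by 1 each time): 4, 5, 7, 10, 14 → 19.

19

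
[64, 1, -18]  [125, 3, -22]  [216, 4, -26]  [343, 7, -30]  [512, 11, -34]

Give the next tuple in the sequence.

[729, 18, -38]

For the first slot, perfect cubes: 4³, 5³, 6³, …: 64, 125, 216, 343, 512 → 729.
Second slot: each term is the sum of the two before it; 1, 3, 4, 7, 11 → 18.
Third slot — −4 each step: -18, -22, -26, -30, -34 → -38.
Putting it together: [729, 18, -38].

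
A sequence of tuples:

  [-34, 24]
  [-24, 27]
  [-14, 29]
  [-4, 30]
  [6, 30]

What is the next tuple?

[16, 29]

For the first entry, +10 each step: -34, -24, -14, -4, 6 → 16.
Second entry: differences are 3, 2, 1, … (decreasing by 1 each time), so 24, 27, 29, 30, 30 → 29.
So the next tuple is [16, 29].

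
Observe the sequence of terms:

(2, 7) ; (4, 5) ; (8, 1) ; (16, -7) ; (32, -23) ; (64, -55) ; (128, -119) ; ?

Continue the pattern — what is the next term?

(256, -247)

First value — ×2 each step: 2, 4, 8, 16, 32, 64, 128 → 256.
Second value: together with the first value always sums to 9; 7, 5, 1, -7, -23, -55, -119 → -247.
So the next term is (256, -247).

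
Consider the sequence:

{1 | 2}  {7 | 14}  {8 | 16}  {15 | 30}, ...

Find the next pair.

First component: each term is the sum of the two before it, so 1, 7, 8, 15 → 23.
Second component goes 2, 14, 16, 30 → 46 (always 2 × the first component).
Combining the parts gives {23 | 46}.

{23 | 46}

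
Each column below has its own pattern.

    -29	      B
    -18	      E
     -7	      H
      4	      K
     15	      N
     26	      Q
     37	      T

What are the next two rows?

First component goes -29, -18, -7, 4, 15, 26, 37 → 48 → 59 (+11 each step).
Letter goes B, E, H, K, N, Q, T → W → Z (letters move forward 3 places in the alphabet).
Putting the parts together: 48  W and then 59  Z.

48  W; 59  Z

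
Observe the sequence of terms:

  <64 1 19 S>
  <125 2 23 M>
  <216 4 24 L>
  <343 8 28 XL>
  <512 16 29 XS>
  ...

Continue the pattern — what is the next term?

<729 32 33 S>

First entry: perfect cubes: 4³, 5³, 6³, …, so 64, 125, 216, 343, 512 → 729.
For the second entry, ×2 each step: 1, 2, 4, 8, 16 → 32.
Third entry: 19, 23, 24, 28, 29 → 33 (alternating steps +4, +1, +4, +1, …).
For the size, runs through clothing sizes XS→XL: S, M, L, XL, XS → S.
Putting it together: <729 32 33 S>.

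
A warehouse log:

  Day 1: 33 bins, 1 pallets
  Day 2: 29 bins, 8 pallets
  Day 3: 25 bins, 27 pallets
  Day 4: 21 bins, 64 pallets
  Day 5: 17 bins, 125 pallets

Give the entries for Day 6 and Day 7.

13 bins, 216 pallets; 9 bins, 343 pallets

Bins: −4 each step; 33, 29, 25, 21, 17 → 13 → 9.
Pallets goes 1, 8, 27, 64, 125 → 216 → 343 (perfect cubes: 1³, 2³, 3³, …).
Putting the parts together: 13 bins, 216 pallets and then 9 bins, 343 pallets.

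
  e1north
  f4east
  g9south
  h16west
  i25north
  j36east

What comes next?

Letter goes e, f, g, h, i, j → k (letters move forward 1 place in the alphabet).
Second component goes 1, 4, 9, 16, 25, 36 → 49 (perfect squares: 1², 2², 3², …).
Direction goes north, east, south, west, north, east → south (repeats north → east → south → west).
Combining the parts gives k49south.

k49south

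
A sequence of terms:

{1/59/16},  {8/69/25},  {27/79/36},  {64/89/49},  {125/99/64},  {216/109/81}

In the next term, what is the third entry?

First entry goes 1, 8, 27, 64, 125, 216 → 343 (perfect cubes: 1³, 2³, 3³, …).
Second entry — +10 each step: 59, 69, 79, 89, 99, 109 → 119.
Third entry — perfect squares: 4², 5², 6², …: 16, 25, 36, 49, 64, 81 → 100.

100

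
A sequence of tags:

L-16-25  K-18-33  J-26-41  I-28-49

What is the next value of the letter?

H

Letter goes L, K, J, I → H (letters move back 1 place in the alphabet).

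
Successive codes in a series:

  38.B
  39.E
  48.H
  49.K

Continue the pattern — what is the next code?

58.N

First component goes 38, 39, 48, 49 → 58 (alternating steps +1, +9, +1, +9, …).
Letter: B, E, H, K → N (letters move forward 3 places in the alphabet).
Combining the parts gives 58.N.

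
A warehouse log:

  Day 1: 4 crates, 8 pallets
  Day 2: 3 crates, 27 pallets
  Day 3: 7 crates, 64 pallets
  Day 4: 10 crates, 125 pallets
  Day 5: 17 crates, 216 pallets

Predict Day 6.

For the crates, each term is the sum of the two before it: 4, 3, 7, 10, 17 → 27.
Pallets: perfect cubes: 2³, 3³, 4³, …, so 8, 27, 64, 125, 216 → 343.
So the next record is 27 crates, 343 pallets.

27 crates, 343 pallets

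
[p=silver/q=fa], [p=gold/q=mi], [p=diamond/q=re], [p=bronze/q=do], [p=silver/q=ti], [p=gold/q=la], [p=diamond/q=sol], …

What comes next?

P: repeats silver → gold → diamond → bronze; silver, gold, diamond, bronze, silver, gold, diamond → bronze.
Q — runs backward through the solfège scale do→ti: fa, mi, re, do, ti, la, sol → fa.
Putting it together: [p=bronze/q=fa].

[p=bronze/q=fa]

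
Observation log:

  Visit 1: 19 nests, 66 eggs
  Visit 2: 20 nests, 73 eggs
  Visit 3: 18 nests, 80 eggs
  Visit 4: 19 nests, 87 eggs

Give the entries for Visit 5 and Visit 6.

17 nests, 94 eggs; 18 nests, 101 eggs

Nests: 19, 20, 18, 19 → 17 → 18 (alternating steps +1, −2, +1, −2, …).
For the eggs, +7 each step: 66, 73, 80, 87 → 94 → 101.
Putting the parts together: 17 nests, 94 eggs and then 18 nests, 101 eggs.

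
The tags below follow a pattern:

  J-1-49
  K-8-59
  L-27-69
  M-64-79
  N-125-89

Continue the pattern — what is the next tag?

Letter: letters move forward 1 place in the alphabet, so J, K, L, M, N → O.
Second component: perfect cubes: 1³, 2³, 3³, …; 1, 8, 27, 64, 125 → 216.
For the third component, +10 each step: 49, 59, 69, 79, 89 → 99.
Putting it together: O-216-99.

O-216-99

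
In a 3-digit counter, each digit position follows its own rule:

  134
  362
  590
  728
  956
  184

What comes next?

First digit: +2 each step, mod 10; 1, 3, 5, 7, 9, 1 → 3.
For the second digit, +3 each step, mod 10: 3, 6, 9, 2, 5, 8 → 1.
Third digit goes 4, 2, 0, 8, 6, 4 → 2 (−2 each step, mod 10).
So the next token is 312.

312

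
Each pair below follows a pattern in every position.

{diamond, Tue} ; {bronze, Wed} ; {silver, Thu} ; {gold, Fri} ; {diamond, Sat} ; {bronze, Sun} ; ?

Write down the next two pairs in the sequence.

Rank goes diamond, bronze, silver, gold, diamond, bronze → silver → gold (repeats diamond → bronze → silver → gold).
Day: Tue, Wed, Thu, Fri, Sat, Sun → Mon → Tue (runs through the weekdays Mon→Sun).
Putting the parts together: {silver, Mon} and then {gold, Tue}.

{silver, Mon}, {gold, Tue}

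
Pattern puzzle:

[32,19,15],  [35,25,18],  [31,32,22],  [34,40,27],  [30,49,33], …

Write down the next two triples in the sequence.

[33,59,40], [29,70,48]

First component: 32, 35, 31, 34, 30 → 33 → 29 (alternating steps +3, −4, +3, −4, …).
For the second component, differences are 6, 7, 8, … (increasing by 1 each time): 19, 25, 32, 40, 49 → 59 → 70.
Third component goes 15, 18, 22, 27, 33 → 40 → 48 (differences are 3, 4, 5, … (increasing by 1 each time)).
So the next two triples are [33,59,40] and [29,70,48].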